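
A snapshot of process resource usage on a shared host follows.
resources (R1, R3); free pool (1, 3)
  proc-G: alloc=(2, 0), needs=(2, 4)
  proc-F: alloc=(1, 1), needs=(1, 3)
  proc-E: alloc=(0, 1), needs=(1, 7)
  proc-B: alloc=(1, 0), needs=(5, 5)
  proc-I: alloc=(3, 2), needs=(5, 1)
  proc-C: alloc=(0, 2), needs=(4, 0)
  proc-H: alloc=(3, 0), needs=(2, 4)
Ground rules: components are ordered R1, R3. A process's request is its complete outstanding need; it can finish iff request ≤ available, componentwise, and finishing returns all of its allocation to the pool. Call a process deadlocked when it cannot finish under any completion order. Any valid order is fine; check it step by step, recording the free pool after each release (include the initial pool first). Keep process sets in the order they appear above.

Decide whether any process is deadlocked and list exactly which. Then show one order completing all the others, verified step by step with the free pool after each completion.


The deadlocked set is empty.
Key observation: proc-F can run right away; the returned allocation unlocks the remaining processes in turn.
A valid finishing order for the others: proc-F, proc-H, proc-G, proc-C, proc-I, proc-E, proc-B. Verifying each step:
  pool = (1, 3)
  run proc-F (needs (1, 3), free (1, 3)); after release of (1, 1) the pool is (2, 4)
  run proc-H (needs (2, 4), free (2, 4)); after release of (3, 0) the pool is (5, 4)
  run proc-G (needs (2, 4), free (5, 4)); after release of (2, 0) the pool is (7, 4)
  run proc-C (needs (4, 0), free (7, 4)); after release of (0, 2) the pool is (7, 6)
  run proc-I (needs (5, 1), free (7, 6)); after release of (3, 2) the pool is (10, 8)
  run proc-E (needs (1, 7), free (10, 8)); after release of (0, 1) the pool is (10, 9)
  run proc-B (needs (5, 5), free (10, 9)); after release of (1, 0) the pool is (11, 9)


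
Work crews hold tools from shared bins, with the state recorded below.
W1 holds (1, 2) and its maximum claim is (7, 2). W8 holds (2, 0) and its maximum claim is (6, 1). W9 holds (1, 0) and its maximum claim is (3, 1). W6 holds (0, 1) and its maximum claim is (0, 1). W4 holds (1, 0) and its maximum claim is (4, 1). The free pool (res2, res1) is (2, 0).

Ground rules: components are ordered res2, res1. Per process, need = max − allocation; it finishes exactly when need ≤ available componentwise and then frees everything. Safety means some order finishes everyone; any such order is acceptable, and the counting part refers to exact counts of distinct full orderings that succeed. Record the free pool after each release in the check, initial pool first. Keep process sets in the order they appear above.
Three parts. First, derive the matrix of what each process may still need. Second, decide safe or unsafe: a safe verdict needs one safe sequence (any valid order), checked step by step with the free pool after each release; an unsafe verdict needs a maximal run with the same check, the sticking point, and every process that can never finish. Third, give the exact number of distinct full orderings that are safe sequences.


(1) Outstanding need per process (order res2, res1):
  W1: (6, 0)
  W8: (4, 1)
  W9: (2, 1)
  W6: (0, 0)
  W4: (3, 1)
(2) SAFE — a valid safe sequence is W6, W9, W4, W8, W1.
Key observation: the order's first zero-slack moment is W9 ((2, 1) needed, (2, 1) free — a requested resource with nothing to spare).
Walking it through:
  pool = (2, 0)
  run W6 (needs (0, 0), free (2, 0)); after release of (0, 1) the pool is (2, 1)
  run W9 (needs (2, 1), free (2, 1)); after release of (1, 0) the pool is (3, 1)
  run W4 (needs (3, 1), free (3, 1)); after release of (1, 0) the pool is (4, 1)
  run W8 (needs (4, 1), free (4, 1)); after release of (2, 0) the pool is (6, 1)
  run W1 (needs (6, 0), free (6, 1)); after release of (1, 2) the pool is (7, 3)
(3) Exactly 1 of the possible complete orderings is a safe sequence.


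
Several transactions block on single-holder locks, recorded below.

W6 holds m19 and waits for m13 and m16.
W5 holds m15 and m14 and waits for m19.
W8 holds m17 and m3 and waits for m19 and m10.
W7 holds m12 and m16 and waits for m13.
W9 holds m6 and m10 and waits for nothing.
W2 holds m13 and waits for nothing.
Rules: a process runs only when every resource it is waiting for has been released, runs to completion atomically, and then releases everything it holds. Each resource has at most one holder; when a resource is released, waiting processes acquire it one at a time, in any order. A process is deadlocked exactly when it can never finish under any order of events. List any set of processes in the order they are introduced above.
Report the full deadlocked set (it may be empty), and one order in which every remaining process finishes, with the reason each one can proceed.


Nothing here is deadlocked.
Key observation: the wait graph is acyclic; completion cascades from the unblocked processes through everyone else.
One completion order for the rest: W2, W9, W7, W6, W5, W8.
Step-by-step check:
  run W2 (it waits on nothing); releases m13
  run W9 (it waits on nothing); releases m6 and m10
  run W7 (all its waits — m13 — are resolved); releases m12 and m16
  run W6 (all its waits — m13 and m16 — are resolved); releases m19
  run W5 (all its waits — m19 — are resolved); releases m15 and m14
  run W8 (all its waits — m19 and m10 — are resolved); releases m17 and m3


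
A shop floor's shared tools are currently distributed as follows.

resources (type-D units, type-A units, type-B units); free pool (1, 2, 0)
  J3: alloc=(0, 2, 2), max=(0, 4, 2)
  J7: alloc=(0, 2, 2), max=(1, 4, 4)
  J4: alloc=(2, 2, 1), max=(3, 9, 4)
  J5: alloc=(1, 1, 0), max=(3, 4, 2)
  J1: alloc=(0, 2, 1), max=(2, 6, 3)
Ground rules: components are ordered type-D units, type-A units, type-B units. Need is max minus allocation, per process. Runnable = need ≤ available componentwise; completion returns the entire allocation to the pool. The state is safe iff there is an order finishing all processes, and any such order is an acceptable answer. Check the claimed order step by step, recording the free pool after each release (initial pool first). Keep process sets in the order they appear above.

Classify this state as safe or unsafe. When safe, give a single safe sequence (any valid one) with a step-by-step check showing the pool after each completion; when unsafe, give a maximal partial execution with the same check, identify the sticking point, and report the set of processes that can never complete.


UNSAFE — no complete ordering exists.
Key observation: after J3, J7 the pool peaks at (1, 6, 4), and each blocked process is short somewhere: J4 on type-A units; J5 on type-D units; J1 on type-D units.
Going as far as possible: J3, J7; after that, nothing fits. Step-by-step check:
  pool = (1, 2, 0)
  J3: need (0, 2, 0) fits (1, 2, 0); releases (0, 2, 2), pool now (1, 4, 2)
  J7: need (1, 2, 2) fits (1, 4, 2); releases (0, 2, 2), pool now (1, 6, 4)
  J4 still needs (1, 7, 3) but only (1, 6, 4) is free — short on type-A units
  J5 still needs (2, 3, 2) but only (1, 6, 4) is free — short on type-D units
  J1 still needs (2, 4, 2) but only (1, 6, 4) is free — short on type-D units
Never able to finish: J4, J5 and J1.


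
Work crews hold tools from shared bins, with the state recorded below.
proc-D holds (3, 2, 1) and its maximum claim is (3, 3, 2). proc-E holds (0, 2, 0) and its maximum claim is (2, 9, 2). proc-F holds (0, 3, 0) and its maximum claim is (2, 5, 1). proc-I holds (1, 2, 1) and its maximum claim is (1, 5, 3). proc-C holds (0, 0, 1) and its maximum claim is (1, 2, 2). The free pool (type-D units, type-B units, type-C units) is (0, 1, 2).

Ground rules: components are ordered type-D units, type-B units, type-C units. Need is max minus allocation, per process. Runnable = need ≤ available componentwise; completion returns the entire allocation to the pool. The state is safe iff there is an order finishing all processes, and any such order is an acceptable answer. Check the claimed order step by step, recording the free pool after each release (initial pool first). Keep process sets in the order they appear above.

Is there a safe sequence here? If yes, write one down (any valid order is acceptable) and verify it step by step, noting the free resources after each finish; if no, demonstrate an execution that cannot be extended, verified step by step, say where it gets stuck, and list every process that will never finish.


SAFE. One safe sequence: proc-D, proc-I, proc-C, proc-F, proc-E.
Key observation: proc-D marks the first exact bind of the order: its need (0, 1, 1) fits the free (0, 1, 2) with zero slack on a requested resource.
Verifying each step:
  pool = (0, 1, 2)
  proc-D: need (0, 1, 1) fits (0, 1, 2); releases (3, 2, 1), pool now (3, 3, 3)
  proc-I: need (0, 3, 2) fits (3, 3, 3); releases (1, 2, 1), pool now (4, 5, 4)
  proc-C: need (1, 2, 1) fits (4, 5, 4); releases (0, 0, 1), pool now (4, 5, 5)
  proc-F: need (2, 2, 1) fits (4, 5, 5); releases (0, 3, 0), pool now (4, 8, 5)
  proc-E: need (2, 7, 2) fits (4, 8, 5); releases (0, 2, 0), pool now (4, 10, 5)


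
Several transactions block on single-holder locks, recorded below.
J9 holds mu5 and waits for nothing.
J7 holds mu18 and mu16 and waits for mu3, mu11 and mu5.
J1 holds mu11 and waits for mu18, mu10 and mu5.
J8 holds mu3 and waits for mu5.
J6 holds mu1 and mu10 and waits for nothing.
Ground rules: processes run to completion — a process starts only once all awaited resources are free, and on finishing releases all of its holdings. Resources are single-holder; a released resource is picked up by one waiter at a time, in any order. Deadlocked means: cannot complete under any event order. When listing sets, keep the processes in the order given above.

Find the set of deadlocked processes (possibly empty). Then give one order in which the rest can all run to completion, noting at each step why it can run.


Deadlocked: J7 and J1.
Key observation: nobody on the ring J7 -> J1 -> J7 can start until another member finishes, which never happens; no other process is dragged down with it.
The rest can finish in the order J9, J8, J6.
Check, step by step:
  J9 waits on nothing -> runs at once and releases mu5
  run J8 (all its waits — mu5 — are resolved); releases mu3
  J6 waits on nothing -> runs at once and releases mu1 and mu10


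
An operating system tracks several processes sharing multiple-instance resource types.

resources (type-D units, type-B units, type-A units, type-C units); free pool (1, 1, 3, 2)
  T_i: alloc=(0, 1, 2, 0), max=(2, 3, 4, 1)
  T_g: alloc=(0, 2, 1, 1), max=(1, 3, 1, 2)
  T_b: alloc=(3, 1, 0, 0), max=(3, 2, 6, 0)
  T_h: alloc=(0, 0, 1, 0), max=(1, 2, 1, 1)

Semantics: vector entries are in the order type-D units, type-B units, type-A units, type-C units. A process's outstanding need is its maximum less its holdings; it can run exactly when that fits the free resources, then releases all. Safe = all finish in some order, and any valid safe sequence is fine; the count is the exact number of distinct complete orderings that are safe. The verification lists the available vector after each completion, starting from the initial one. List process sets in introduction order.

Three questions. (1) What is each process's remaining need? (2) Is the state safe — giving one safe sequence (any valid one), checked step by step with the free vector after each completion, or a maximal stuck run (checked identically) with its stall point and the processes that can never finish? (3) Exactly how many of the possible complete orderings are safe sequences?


(1) Remaining need (order type-D units, type-B units, type-A units, type-C units):
  T_i: (2, 2, 2, 1)
  T_g: (1, 1, 0, 1)
  T_b: (0, 1, 6, 0)
  T_h: (1, 2, 0, 1)
(2) UNSAFE — no complete ordering exists.
Key observation: after T_g, T_h the pool peaks at (1, 3, 5, 3), and each blocked process is short somewhere: T_i on type-D units; T_b on type-A units.
A maximal execution: T_g, T_h — then nothing else fits. Step-by-step check:
  pool = (1, 1, 3, 2)
  T_g: need (1, 1, 0, 1) fits (1, 1, 3, 2); releases (0, 2, 1, 1), pool now (1, 3, 4, 3)
  T_h: need (1, 2, 0, 1) fits (1, 3, 4, 3); releases (0, 0, 1, 0), pool now (1, 3, 5, 3)
  T_i cannot run: need (2, 2, 2, 1) vs free (1, 3, 5, 3) (insufficient type-D units)
  T_b cannot run: need (0, 1, 6, 0) vs free (1, 3, 5, 3) (insufficient type-A units)
Permanently blocked: T_i and T_b.
(3) Precisely 0 of the possible complete orderings are safe sequences.


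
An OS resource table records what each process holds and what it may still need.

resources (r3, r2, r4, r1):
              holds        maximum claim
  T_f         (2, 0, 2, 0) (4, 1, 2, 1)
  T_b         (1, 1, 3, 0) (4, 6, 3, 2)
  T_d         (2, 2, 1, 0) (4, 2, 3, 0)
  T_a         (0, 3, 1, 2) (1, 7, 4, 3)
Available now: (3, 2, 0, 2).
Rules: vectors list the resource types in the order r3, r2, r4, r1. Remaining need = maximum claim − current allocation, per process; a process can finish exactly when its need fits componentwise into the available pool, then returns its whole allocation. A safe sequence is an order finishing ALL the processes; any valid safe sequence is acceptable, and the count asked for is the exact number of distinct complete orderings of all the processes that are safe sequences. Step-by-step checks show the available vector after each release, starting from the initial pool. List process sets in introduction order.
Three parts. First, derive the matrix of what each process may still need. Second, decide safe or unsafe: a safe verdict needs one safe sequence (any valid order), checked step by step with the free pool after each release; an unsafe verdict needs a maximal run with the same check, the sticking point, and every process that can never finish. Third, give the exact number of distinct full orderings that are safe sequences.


(1) Remaining need (order r3, r2, r4, r1):
  T_f: (2, 1, 0, 1)
  T_b: (3, 5, 0, 2)
  T_d: (2, 0, 2, 0)
  T_a: (1, 4, 3, 1)
(2) SAFE, for example via the order T_f, T_d, T_a, T_b.
Key observation: T_d is the earliest step where a requested resource binds exactly: need (2, 0, 2, 0), pool (5, 2, 2, 2) at its turn.
Verifying each step:
  pool = (3, 2, 0, 2)
  run T_f (needs (2, 1, 0, 1), free (3, 2, 0, 2)); after release of (2, 0, 2, 0) the pool is (5, 2, 2, 2)
  run T_d (needs (2, 0, 2, 0), free (5, 2, 2, 2)); after release of (2, 2, 1, 0) the pool is (7, 4, 3, 2)
  run T_a (needs (1, 4, 3, 1), free (7, 4, 3, 2)); after release of (0, 3, 1, 2) the pool is (7, 7, 4, 4)
  run T_b (needs (3, 5, 0, 2), free (7, 7, 4, 4)); after release of (1, 1, 3, 0) the pool is (8, 8, 7, 4)
(3) Exactly 1 of the possible complete orderings is a safe sequence.


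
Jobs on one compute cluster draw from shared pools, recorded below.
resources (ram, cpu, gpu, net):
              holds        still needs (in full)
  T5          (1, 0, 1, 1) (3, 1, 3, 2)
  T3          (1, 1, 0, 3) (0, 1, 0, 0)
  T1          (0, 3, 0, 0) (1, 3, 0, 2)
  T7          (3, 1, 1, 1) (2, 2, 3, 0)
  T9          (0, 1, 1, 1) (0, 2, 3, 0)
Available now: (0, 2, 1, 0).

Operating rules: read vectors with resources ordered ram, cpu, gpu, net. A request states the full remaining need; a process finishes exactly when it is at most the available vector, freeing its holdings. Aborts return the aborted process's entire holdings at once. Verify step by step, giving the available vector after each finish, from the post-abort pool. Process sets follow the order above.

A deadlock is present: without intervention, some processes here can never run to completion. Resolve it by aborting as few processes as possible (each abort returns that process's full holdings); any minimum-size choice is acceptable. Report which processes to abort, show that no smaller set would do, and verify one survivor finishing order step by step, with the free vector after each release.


Minimum abort set: T5 and T9.
Key observation: the returned (1, 1, 2, 2) from T5 and T9 is what brings T7 — unrunnable before, under any order — into play at step 2.
Minimality, checking each single-abort alternative: T5 alone leaves T7 blocked (short on gpu); T3 alone leaves T5 blocked (short on ram and gpu); T1 alone leaves T5 blocked (short on ram and gpu); T7 alone leaves T5 blocked (short on gpu); T9 alone leaves T5 blocked (short on ram and gpu).
The survivors complete as T3, T7, T1. Step-by-step check (starting from the post-abort pool):
  pool = (1, 3, 3, 2)
  run T3 (needs (0, 1, 0, 0), free (1, 3, 3, 2)); after release of (1, 1, 0, 3) the pool is (2, 4, 3, 5)
  run T7 (needs (2, 2, 3, 0), free (2, 4, 3, 5)); after release of (3, 1, 1, 1) the pool is (5, 5, 4, 6)
  run T1 (needs (1, 3, 0, 2), free (5, 5, 4, 6)); after release of (0, 3, 0, 0) the pool is (5, 8, 4, 6)


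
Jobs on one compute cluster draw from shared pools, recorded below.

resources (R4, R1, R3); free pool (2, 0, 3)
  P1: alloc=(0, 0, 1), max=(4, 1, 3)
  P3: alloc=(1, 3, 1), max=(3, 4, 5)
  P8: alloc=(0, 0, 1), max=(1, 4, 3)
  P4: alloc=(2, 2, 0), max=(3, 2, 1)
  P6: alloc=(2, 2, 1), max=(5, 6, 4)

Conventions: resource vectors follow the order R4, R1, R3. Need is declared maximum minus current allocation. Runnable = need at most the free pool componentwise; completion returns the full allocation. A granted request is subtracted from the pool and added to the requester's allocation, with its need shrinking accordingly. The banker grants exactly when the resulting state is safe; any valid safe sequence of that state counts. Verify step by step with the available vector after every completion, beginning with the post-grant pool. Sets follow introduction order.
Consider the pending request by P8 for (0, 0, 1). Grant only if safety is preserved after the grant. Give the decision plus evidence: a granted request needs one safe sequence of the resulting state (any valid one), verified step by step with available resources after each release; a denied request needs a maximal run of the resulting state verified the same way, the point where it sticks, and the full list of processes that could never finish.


DENY: after the grant no complete ordering would exist.
Key observation: after P4, P1 the pool peaks at (4, 2, 3), and each blocked process is short somewhere: P3 on R3; P8 on R1; P6 on R1.
After a pretend grant, a maximal execution: P4, P1 — then nothing else fits. Step-by-step check:
  pool = (2, 0, 2)
  run P4 (needs (1, 0, 1), free (2, 0, 2)); after release of (2, 2, 0) the pool is (4, 2, 2)
  run P1 (needs (4, 1, 2), free (4, 2, 2)); after release of (0, 0, 1) the pool is (4, 2, 3)
  blocked: P3 wants (2, 1, 4), pool (4, 2, 3) — not enough R3
  blocked: P8 wants (1, 4, 1), pool (4, 2, 3) — not enough R1
  blocked: P6 wants (3, 4, 3), pool (4, 2, 3) — not enough R1
Post-grant, the permanently blocked set is P3, P8 and P6.


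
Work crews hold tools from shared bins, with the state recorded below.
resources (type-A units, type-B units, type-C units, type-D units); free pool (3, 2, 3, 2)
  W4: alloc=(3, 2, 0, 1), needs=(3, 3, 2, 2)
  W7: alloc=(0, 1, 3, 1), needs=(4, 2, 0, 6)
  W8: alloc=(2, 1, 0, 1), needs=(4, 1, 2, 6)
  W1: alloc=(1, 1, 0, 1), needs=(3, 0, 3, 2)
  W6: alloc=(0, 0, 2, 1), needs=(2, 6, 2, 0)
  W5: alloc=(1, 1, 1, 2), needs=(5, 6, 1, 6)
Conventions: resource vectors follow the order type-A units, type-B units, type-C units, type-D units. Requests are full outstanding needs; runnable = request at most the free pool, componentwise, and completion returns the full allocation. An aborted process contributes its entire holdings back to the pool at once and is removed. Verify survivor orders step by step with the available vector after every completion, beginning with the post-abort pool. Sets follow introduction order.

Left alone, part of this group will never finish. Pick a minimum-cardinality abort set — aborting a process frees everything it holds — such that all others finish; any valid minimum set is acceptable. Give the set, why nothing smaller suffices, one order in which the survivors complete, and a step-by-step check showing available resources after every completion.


The answer: abort W8.
Key observation: aborting W8 returns (2, 1, 0, 1), and W6 — hopeless before — runs at step 3 with the returned capacity in the pool.
Why nothing smaller works: aborting no one leaves the state deadlocked as given.
Survivors finish in the order: W1, W4, W6, W7, W5. Check, step by step (pool after the aborts first):
  pool = (5, 3, 3, 3)
  W1: need (3, 0, 3, 2) fits (5, 3, 3, 3); releases (1, 1, 0, 1), pool now (6, 4, 3, 4)
  W4: need (3, 3, 2, 2) fits (6, 4, 3, 4); releases (3, 2, 0, 1), pool now (9, 6, 3, 5)
  W6: need (2, 6, 2, 0) fits (9, 6, 3, 5); releases (0, 0, 2, 1), pool now (9, 6, 5, 6)
  W7: need (4, 2, 0, 6) fits (9, 6, 5, 6); releases (0, 1, 3, 1), pool now (9, 7, 8, 7)
  W5: need (5, 6, 1, 6) fits (9, 7, 8, 7); releases (1, 1, 1, 2), pool now (10, 8, 9, 9)


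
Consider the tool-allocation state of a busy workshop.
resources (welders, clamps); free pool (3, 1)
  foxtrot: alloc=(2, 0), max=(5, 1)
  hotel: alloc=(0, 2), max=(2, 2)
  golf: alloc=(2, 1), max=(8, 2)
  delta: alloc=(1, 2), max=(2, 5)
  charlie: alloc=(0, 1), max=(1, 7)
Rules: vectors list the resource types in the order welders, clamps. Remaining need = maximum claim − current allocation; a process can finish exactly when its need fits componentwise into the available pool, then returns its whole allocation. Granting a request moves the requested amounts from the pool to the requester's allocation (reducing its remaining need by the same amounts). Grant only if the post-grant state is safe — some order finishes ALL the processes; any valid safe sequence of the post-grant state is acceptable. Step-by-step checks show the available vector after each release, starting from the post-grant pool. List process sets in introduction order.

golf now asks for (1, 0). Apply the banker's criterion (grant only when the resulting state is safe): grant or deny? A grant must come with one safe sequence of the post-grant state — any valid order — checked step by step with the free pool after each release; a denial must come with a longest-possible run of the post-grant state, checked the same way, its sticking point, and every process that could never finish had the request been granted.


GRANT. The post-grant state is safe; one safe sequence: hotel, delta, foxtrot, golf, charlie.
Key observation: after the grant the pool drops to (2, 1), which still lets hotel finish first and unwind the rest.
Step-by-step check of the post-grant state:
  pool = (2, 1)
  run hotel (needs (2, 0), free (2, 1)); after release of (0, 2) the pool is (2, 3)
  run delta (needs (1, 3), free (2, 3)); after release of (1, 2) the pool is (3, 5)
  run foxtrot (needs (3, 1), free (3, 5)); after release of (2, 0) the pool is (5, 5)
  run golf (needs (5, 1), free (5, 5)); after release of (3, 1) the pool is (8, 6)
  run charlie (needs (1, 6), free (8, 6)); after release of (0, 1) the pool is (8, 7)


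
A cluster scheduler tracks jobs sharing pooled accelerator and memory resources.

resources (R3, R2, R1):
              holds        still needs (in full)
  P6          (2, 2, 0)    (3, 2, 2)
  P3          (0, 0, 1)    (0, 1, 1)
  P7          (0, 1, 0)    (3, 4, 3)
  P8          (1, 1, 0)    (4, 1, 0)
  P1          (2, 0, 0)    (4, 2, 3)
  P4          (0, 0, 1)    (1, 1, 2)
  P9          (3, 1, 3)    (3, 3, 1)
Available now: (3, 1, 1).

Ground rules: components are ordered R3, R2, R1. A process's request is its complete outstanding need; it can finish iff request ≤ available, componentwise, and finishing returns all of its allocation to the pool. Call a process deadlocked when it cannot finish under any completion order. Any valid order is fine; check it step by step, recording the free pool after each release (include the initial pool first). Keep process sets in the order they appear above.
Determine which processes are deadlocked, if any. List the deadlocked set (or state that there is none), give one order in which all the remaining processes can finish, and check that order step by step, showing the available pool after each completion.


Deadlocked set: P6, P7, P8, P1 and P9.
Key observation: after P3, P4 the pool peaks at (3, 1, 3), and each blocked process is short somewhere: P6 on R2; P7 on R2; P8 on R3; P1 on R3, R2; P9 on R2.
A valid finishing order for the others: P3, P4. Check, step by step:
  pool = (3, 1, 1)
  P3 needs (0, 1, 1) <= (3, 1, 1) -> finishes; pool += (0, 0, 1) = (3, 1, 2)
  P4 needs (1, 1, 2) <= (3, 1, 2) -> finishes; pool += (0, 0, 1) = (3, 1, 3)
The stuck group stays short no matter what:
  P6 still needs (3, 2, 2) but only (3, 1, 3) is free — short on R2
  P7 still needs (3, 4, 3) but only (3, 1, 3) is free — short on R2
  P8 still needs (4, 1, 0) but only (3, 1, 3) is free — short on R3
  P1 still needs (4, 2, 3) but only (3, 1, 3) is free — short on R3 and R2
  P9 still needs (3, 3, 1) but only (3, 1, 3) is free — short on R2


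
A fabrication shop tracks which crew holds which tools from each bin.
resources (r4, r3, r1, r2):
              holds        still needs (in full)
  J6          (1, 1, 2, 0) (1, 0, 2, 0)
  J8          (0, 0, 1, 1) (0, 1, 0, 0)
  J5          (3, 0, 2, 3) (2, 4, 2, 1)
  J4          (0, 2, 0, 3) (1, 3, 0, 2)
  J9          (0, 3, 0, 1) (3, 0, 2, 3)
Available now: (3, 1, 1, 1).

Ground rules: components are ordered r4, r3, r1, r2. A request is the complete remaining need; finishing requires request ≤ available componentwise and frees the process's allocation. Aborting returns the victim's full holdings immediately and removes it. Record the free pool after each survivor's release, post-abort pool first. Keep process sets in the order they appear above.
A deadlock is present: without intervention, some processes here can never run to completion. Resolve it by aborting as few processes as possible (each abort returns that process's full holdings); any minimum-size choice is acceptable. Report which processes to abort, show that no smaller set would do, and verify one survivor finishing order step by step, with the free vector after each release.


The answer: abort J4.
Key observation: J9 could never have finished before the abort; with (0, 2, 0, 3) returned by J4, it fits at step 2.
No smaller set exists: with zero aborts the deadlock remains.
One survivor order: J8, J9, J5, J6. Verifying each step (post-abort pool first):
  pool = (3, 3, 1, 4)
  run J8 (needs (0, 1, 0, 0), free (3, 3, 1, 4)); after release of (0, 0, 1, 1) the pool is (3, 3, 2, 5)
  run J9 (needs (3, 0, 2, 3), free (3, 3, 2, 5)); after release of (0, 3, 0, 1) the pool is (3, 6, 2, 6)
  run J5 (needs (2, 4, 2, 1), free (3, 6, 2, 6)); after release of (3, 0, 2, 3) the pool is (6, 6, 4, 9)
  run J6 (needs (1, 0, 2, 0), free (6, 6, 4, 9)); after release of (1, 1, 2, 0) the pool is (7, 7, 6, 9)


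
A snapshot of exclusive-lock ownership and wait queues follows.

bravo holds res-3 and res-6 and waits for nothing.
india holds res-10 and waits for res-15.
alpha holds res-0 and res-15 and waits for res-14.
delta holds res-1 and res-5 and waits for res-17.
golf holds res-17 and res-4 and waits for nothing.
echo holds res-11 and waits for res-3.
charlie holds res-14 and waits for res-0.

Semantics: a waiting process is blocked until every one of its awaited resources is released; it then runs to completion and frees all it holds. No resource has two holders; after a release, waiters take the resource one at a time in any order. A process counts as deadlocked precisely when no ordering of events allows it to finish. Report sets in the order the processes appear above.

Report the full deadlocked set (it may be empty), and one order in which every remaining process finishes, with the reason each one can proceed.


Deadlocked set: india, alpha and charlie.
Key observation: the loop alpha -> charlie -> alpha blocks itself forever; india waits into the deadlock from upstream.
The rest can finish in the order bravo, golf, echo, delta.
Walking it through:
  run bravo (it waits on nothing); releases res-3 and res-6
  run golf (it waits on nothing); releases res-17 and res-4
  echo waits on res-3 — all released -> runs and releases res-11
  delta waits on res-17 — all released -> runs and releases res-1 and res-5


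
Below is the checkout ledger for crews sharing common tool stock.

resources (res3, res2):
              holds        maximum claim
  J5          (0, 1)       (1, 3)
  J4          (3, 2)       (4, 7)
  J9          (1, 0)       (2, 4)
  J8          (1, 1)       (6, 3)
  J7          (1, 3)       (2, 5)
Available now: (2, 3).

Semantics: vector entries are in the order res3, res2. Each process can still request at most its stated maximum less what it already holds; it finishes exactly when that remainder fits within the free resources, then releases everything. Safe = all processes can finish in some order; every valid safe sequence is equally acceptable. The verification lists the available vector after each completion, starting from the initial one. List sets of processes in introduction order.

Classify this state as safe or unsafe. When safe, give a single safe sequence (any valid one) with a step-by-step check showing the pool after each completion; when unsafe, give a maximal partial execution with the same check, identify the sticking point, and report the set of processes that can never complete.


The state is SAFE; one workable sequence: J7, J4, J8, J5, J9.
Key observation: nothing binds to the last unit here — the tightest requested-resource margin is 1, first seen at J7 ((1, 2) against (2, 3)).
Verifying each step:
  pool = (2, 3)
  run J7 (needs (1, 2), free (2, 3)); after release of (1, 3) the pool is (3, 6)
  run J4 (needs (1, 5), free (3, 6)); after release of (3, 2) the pool is (6, 8)
  run J8 (needs (5, 2), free (6, 8)); after release of (1, 1) the pool is (7, 9)
  run J5 (needs (1, 2), free (7, 9)); after release of (0, 1) the pool is (7, 10)
  run J9 (needs (1, 4), free (7, 10)); after release of (1, 0) the pool is (8, 10)


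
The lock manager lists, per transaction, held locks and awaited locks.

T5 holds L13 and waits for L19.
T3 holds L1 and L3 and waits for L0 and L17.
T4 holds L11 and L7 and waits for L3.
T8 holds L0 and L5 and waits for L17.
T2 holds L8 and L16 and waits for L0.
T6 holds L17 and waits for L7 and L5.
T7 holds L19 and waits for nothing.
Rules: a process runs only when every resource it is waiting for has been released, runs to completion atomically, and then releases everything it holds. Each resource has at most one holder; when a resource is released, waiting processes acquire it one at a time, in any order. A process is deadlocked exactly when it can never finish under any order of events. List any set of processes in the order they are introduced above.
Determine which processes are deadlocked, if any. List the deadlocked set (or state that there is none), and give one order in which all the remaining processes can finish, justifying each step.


Deadlocked: T3, T4, T8, T2 and T6.
Key observation: the loop T3 -> T8 -> T6 -> T4 -> T3 blocks itself forever; T2 waits into the deadlock from upstream.
One completion order for the rest: T7, T5.
Check, step by step:
  T7: no waits; runs immediately, freeing L19
  run T5 (all its waits — L19 — are resolved); releases L13


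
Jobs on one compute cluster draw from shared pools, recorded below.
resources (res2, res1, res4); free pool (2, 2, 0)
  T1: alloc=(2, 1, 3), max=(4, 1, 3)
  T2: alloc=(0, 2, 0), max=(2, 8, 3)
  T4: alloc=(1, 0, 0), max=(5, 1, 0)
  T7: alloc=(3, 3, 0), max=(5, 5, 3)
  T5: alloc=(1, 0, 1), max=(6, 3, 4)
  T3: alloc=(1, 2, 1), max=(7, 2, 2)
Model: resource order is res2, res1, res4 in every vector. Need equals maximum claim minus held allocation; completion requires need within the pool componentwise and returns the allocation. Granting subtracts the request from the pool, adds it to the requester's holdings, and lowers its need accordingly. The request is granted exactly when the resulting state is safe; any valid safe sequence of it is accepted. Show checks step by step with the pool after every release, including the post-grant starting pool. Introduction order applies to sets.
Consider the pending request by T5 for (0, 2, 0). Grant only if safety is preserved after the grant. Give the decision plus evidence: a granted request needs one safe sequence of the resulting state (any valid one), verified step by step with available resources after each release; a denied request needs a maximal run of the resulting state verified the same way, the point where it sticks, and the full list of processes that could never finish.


GRANT: granting preserves safety; a valid post-grant sequence is T1, T4, T5, T7, T2, T3.
Key observation: the grant leaves (2, 0, 0) free — enough for T1, whose release restarts the cascade.
Verifying the post-grant state step by step:
  pool = (2, 0, 0)
  T1 needs (2, 0, 0) <= (2, 0, 0) -> finishes; pool += (2, 1, 3) = (4, 1, 3)
  T4 needs (4, 1, 0) <= (4, 1, 3) -> finishes; pool += (1, 0, 0) = (5, 1, 3)
  T5 needs (5, 1, 3) <= (5, 1, 3) -> finishes; pool += (1, 2, 1) = (6, 3, 4)
  T7 needs (2, 2, 3) <= (6, 3, 4) -> finishes; pool += (3, 3, 0) = (9, 6, 4)
  T2 needs (2, 6, 3) <= (9, 6, 4) -> finishes; pool += (0, 2, 0) = (9, 8, 4)
  T3 needs (6, 0, 1) <= (9, 8, 4) -> finishes; pool += (1, 2, 1) = (10, 10, 5)


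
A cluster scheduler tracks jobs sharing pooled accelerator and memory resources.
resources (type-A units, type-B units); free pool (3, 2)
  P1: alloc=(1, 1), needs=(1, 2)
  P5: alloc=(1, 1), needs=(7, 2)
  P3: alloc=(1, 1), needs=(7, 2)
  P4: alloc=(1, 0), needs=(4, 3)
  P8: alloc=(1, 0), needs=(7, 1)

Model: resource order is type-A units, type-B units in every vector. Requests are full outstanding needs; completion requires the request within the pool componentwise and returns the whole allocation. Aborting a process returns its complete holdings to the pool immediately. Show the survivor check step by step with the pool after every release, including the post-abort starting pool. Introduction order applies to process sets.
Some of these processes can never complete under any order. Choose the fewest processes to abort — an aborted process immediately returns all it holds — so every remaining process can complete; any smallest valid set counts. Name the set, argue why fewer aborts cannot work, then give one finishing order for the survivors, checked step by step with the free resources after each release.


The answer: abort P3 and P8.
Key observation: aborting P3 and P8 returns (2, 1), and P5 — hopeless before — runs at step 3 with the returned capacity in the pool.
No one abort is enough; case by case: P1 alone leaves P5 blocked (short on type-A units); P5 alone leaves P3 blocked (short on type-A units); P3 alone leaves P5 blocked (short on type-A units); P4 alone leaves P5 blocked (short on type-A units); P8 alone leaves P5 blocked (short on type-A units).
Survivors finish in the order: P4, P1, P5. Verifying each step (pool after the aborts first):
  pool = (5, 3)
  P4: need (4, 3) fits (5, 3); releases (1, 0), pool now (6, 3)
  P1: need (1, 2) fits (6, 3); releases (1, 1), pool now (7, 4)
  P5: need (7, 2) fits (7, 4); releases (1, 1), pool now (8, 5)


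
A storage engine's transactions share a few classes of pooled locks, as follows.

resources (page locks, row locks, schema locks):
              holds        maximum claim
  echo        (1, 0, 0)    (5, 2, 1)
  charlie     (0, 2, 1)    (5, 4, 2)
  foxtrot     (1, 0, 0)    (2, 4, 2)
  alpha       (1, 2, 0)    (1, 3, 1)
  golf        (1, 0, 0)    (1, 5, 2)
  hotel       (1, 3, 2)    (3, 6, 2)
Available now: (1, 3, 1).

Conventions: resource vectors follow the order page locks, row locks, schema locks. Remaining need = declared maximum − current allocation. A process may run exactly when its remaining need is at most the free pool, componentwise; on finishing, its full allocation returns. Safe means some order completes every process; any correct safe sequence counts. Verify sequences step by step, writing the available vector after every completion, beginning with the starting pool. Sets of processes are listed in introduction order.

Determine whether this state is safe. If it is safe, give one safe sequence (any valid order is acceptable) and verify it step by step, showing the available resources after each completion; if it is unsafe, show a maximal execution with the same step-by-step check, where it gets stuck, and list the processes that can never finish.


The state is SAFE; one workable sequence: alpha, hotel, foxtrot, echo, charlie, golf.
Key observation: alpha is the earliest step where a requested resource binds exactly: need (0, 1, 1), pool (1, 3, 1) at its turn.
Verifying each step:
  pool = (1, 3, 1)
  alpha: need (0, 1, 1) fits (1, 3, 1); releases (1, 2, 0), pool now (2, 5, 1)
  hotel: need (2, 3, 0) fits (2, 5, 1); releases (1, 3, 2), pool now (3, 8, 3)
  foxtrot: need (1, 4, 2) fits (3, 8, 3); releases (1, 0, 0), pool now (4, 8, 3)
  echo: need (4, 2, 1) fits (4, 8, 3); releases (1, 0, 0), pool now (5, 8, 3)
  charlie: need (5, 2, 1) fits (5, 8, 3); releases (0, 2, 1), pool now (5, 10, 4)
  golf: need (0, 5, 2) fits (5, 10, 4); releases (1, 0, 0), pool now (6, 10, 4)


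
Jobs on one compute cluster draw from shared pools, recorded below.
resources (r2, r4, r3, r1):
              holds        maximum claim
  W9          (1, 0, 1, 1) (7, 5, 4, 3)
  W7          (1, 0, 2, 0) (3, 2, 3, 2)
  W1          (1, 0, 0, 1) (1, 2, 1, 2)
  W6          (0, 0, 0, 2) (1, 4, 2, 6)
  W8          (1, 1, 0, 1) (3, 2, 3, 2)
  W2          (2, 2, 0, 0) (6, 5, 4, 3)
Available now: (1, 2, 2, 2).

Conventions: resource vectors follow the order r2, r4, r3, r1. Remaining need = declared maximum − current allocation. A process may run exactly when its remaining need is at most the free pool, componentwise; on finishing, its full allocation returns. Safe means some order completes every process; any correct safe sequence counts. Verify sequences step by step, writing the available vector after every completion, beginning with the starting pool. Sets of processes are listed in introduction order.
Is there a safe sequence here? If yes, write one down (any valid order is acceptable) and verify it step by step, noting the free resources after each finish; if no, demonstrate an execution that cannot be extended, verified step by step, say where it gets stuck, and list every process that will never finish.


SAFE. One safe sequence: W1, W7, W8, W2, W6, W9.
Key observation: the order's first zero-slack moment is W1 ((0, 2, 1, 1) needed, (1, 2, 2, 2) free — a requested resource with nothing to spare).
Verifying each step:
  pool = (1, 2, 2, 2)
  run W1 (needs (0, 2, 1, 1), free (1, 2, 2, 2)); after release of (1, 0, 0, 1) the pool is (2, 2, 2, 3)
  run W7 (needs (2, 2, 1, 2), free (2, 2, 2, 3)); after release of (1, 0, 2, 0) the pool is (3, 2, 4, 3)
  run W8 (needs (2, 1, 3, 1), free (3, 2, 4, 3)); after release of (1, 1, 0, 1) the pool is (4, 3, 4, 4)
  run W2 (needs (4, 3, 4, 3), free (4, 3, 4, 4)); after release of (2, 2, 0, 0) the pool is (6, 5, 4, 4)
  run W6 (needs (1, 4, 2, 4), free (6, 5, 4, 4)); after release of (0, 0, 0, 2) the pool is (6, 5, 4, 6)
  run W9 (needs (6, 5, 3, 2), free (6, 5, 4, 6)); after release of (1, 0, 1, 1) the pool is (7, 5, 5, 7)


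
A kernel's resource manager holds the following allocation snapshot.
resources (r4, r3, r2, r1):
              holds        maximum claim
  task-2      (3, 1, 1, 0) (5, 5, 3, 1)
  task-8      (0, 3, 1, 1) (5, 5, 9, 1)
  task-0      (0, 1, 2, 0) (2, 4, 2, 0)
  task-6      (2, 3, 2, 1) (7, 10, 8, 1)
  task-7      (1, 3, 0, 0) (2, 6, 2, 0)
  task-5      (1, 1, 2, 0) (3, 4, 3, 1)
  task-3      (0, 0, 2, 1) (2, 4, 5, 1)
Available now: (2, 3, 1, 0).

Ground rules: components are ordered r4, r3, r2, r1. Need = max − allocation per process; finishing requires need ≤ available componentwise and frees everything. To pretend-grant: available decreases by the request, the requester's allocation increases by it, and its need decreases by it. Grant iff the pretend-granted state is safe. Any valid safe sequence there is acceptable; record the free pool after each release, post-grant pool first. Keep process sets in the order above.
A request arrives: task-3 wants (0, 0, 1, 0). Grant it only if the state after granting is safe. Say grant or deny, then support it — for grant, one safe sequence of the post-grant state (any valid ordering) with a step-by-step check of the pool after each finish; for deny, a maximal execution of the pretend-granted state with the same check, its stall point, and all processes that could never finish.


GRANT. The post-grant state is safe; one safe sequence: task-0, task-3, task-2, task-7, task-5, task-8, task-6.
Key observation: even at the reduced pool (2, 3, 0, 0), task-0 fits immediately, so safety survives the grant.
Check on the post-grant state, step by step:
  pool = (2, 3, 0, 0)
  task-0 needs (2, 3, 0, 0) <= (2, 3, 0, 0) -> finishes; pool += (0, 1, 2, 0) = (2, 4, 2, 0)
  task-3 needs (2, 4, 2, 0) <= (2, 4, 2, 0) -> finishes; pool += (0, 0, 3, 1) = (2, 4, 5, 1)
  task-2 needs (2, 4, 2, 1) <= (2, 4, 5, 1) -> finishes; pool += (3, 1, 1, 0) = (5, 5, 6, 1)
  task-7 needs (1, 3, 2, 0) <= (5, 5, 6, 1) -> finishes; pool += (1, 3, 0, 0) = (6, 8, 6, 1)
  task-5 needs (2, 3, 1, 1) <= (6, 8, 6, 1) -> finishes; pool += (1, 1, 2, 0) = (7, 9, 8, 1)
  task-8 needs (5, 2, 8, 0) <= (7, 9, 8, 1) -> finishes; pool += (0, 3, 1, 1) = (7, 12, 9, 2)
  task-6 needs (5, 7, 6, 0) <= (7, 12, 9, 2) -> finishes; pool += (2, 3, 2, 1) = (9, 15, 11, 3)
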